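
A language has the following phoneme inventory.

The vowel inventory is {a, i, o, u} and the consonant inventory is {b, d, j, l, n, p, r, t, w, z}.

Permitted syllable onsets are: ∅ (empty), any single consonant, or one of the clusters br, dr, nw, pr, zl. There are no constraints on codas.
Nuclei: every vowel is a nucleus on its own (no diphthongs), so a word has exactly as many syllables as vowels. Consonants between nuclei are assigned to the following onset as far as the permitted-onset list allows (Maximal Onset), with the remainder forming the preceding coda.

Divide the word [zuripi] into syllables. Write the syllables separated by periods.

zu.ri.pi

Vowels present: u, i, i; each is a nucleus, giving 3 syllables.
V1 /u/ – V2 /i/: just /r/ — single C goes to the following onset.
V2 /i/ – V3 /i/: just /p/ — single C goes to the following onset.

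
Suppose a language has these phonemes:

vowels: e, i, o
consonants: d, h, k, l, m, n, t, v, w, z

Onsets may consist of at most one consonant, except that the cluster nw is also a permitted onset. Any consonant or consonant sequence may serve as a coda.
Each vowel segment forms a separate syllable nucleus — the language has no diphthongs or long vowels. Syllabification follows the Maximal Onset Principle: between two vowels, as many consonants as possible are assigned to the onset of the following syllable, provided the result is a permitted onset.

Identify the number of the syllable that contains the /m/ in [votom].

2

Vowels present: o, o; each is a nucleus, giving 2 syllables.
V1 /o/ – V2 /o/: /t/ → onset of the next syllable (single consonants are always licit onsets).
Result: vo.tom.
The /m/ is in the coda of syllable 2 (/tom/).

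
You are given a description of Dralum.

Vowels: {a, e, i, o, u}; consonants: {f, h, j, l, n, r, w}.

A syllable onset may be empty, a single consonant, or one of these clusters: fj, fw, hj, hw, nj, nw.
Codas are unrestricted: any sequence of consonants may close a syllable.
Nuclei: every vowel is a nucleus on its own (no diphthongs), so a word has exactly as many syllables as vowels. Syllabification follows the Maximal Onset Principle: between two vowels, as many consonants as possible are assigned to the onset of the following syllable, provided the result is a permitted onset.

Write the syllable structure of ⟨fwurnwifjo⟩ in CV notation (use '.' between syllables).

The vowels are u, i, o — 3 nuclei, so 3 syllables.
Between /u/ (V1) and /i/ (V2): /rnw/; trying suffixes from longest down, /nw/ is the first permitted one, so coda /r/ | onset /nw/.
Between /i/ (V2) and /o/ (V3): /fj/ is a licit onset in full, so it all attaches to the next syllable.
Result: fwur.nwi.fjo.
Mapping each syllable to C/V: /fwur/ → CCVC, /nwi/ → CCV, /fjo/ → CCV.

CCVC.CCV.CCV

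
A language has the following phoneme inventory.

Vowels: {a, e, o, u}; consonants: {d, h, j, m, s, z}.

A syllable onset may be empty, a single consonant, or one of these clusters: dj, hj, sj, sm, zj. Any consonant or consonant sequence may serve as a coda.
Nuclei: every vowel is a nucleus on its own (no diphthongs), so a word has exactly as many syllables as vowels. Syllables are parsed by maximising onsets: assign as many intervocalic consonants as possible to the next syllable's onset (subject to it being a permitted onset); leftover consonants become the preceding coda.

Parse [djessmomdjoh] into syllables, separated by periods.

The vowels are e, o, o — 3 nuclei, so 3 syllables.
Between /e/ (V1) and /o/ (V2): cluster /ssm/ — the longest permitted-onset suffix is /sm/; onset = /sm/, preceding coda = /s/.
Between /o/ (V2) and /o/ (V3): /mdj/ splits as /m/ + /dj/ (/dj/ is the longest suffix that is a licit onset).

djes.smom.djoh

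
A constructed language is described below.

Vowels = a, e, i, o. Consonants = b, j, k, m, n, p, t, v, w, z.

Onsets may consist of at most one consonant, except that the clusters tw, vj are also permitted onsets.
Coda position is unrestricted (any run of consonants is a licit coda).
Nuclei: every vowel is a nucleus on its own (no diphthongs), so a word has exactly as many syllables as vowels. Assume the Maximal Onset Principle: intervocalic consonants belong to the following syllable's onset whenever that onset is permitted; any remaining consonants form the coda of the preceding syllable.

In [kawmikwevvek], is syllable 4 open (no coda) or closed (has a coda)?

Nuclei (vowels): a, i, e, e → 4 syllables.
/a…i/ gap (V1→V2): /wm/ splits as /w/ + /m/ (/m/ is the longest suffix that is a licit onset).
/i…e/ gap (V2→V3): cluster /kw/ — the longest permitted-onset suffix is /w/; onset = /w/, preceding coda = /k/.
/e…e/ gap (V3→V4): /vv/ splits as /v/ + /v/ (/v/ is the longest suffix that is a licit onset).
So the parse is kaw.mik.wev.vek.
Syllable 4 is /vek/ with coda /k/, so it is closed.

closed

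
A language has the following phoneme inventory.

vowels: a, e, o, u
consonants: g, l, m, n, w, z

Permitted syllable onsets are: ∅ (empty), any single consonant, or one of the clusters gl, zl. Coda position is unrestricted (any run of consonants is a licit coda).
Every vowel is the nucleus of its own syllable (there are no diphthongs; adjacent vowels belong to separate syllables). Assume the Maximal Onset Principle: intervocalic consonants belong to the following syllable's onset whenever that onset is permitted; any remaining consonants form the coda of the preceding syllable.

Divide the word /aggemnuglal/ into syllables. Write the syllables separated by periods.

ag.gem.nu.glal

Vowels present: a, e, u, a; each is a nucleus, giving 4 syllables.
/a…e/ gap (V1→V2): /gg/; trying suffixes from longest down, /g/ is the first permitted one, so coda /g/ | onset /g/.
/e…u/ gap (V2→V3): /mn/ splits as /m/ + /n/ (/n/ is the longest suffix that is a licit onset).
/u…a/ gap (V3→V4): cluster /gl/ — /gl/ is itself a permitted onset, so the whole cluster goes right; preceding coda = ∅.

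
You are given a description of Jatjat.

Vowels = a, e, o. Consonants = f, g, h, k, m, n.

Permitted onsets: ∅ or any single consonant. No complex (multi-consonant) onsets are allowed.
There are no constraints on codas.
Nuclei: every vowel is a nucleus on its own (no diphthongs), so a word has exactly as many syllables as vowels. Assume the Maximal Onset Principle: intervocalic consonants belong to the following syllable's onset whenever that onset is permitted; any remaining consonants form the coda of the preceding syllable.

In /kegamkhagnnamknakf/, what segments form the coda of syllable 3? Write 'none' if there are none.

Nuclei (vowels): e, a, a, a, a → 5 syllables.
/e…a/ gap (V1→V2): just /g/ — single C goes to the following onset.
/a…a/ gap (V2→V3): /mkh/ splits as /mk/ + /h/ (/h/ is the longest suffix that is a licit onset).
/a…a/ gap (V3→V4): /gnn/ splits as /gn/ + /n/ (/n/ is the longest suffix that is a licit onset).
/a…a/ gap (V4→V5): /mkn/ splits as /mk/ + /n/ (/n/ is the longest suffix that is a licit onset).
So the parse is ke.gamk.hagn.namk.nakf.
Syllable 3 is /hagn/: onset /h/, nucleus /a/, coda /gn/.

gn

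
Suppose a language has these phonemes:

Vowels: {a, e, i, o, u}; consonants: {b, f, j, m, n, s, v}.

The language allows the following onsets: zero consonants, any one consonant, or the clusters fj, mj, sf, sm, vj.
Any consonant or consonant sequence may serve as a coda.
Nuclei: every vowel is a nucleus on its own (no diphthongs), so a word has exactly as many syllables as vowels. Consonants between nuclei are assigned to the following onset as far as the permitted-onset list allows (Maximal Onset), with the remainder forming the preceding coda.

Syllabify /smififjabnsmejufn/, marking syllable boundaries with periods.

The vowels are i, i, a, e, u — 5 nuclei, so 5 syllables.
V1 /i/ – V2 /i/: /f/ → onset of the next syllable (single consonants are always licit onsets).
V2 /i/ – V3 /a/: cluster /fj/ — /fj/ is itself a permitted onset, so the whole cluster goes right; preceding coda = ∅.
V3 /a/ – V4 /e/: /bnsm/ — longest licit onset from the right is /sm/, leaving /bn/ as coda.
V4 /e/ – V5 /u/: /j/ is a single consonant, so it becomes the next onset.

smi.fi.fjabn.sme.jufn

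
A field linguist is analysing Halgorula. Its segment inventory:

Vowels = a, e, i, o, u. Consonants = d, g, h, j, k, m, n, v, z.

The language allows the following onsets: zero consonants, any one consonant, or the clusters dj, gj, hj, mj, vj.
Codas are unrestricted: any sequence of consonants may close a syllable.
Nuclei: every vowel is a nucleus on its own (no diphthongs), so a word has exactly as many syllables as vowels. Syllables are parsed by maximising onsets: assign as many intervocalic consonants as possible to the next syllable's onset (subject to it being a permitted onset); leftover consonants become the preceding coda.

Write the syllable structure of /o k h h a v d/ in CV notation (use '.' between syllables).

VCC.CVCC

Vowels present: o, a; each is a nucleus, giving 2 syllables.
V1 /o/ – V2 /a/: /khh/ — longest licit onset from the right is /h/, leaving /kh/ as coda.
So the parse is okh.havd.
Mapping each syllable to C/V: /okh/ → VCC, /havd/ → CVCC.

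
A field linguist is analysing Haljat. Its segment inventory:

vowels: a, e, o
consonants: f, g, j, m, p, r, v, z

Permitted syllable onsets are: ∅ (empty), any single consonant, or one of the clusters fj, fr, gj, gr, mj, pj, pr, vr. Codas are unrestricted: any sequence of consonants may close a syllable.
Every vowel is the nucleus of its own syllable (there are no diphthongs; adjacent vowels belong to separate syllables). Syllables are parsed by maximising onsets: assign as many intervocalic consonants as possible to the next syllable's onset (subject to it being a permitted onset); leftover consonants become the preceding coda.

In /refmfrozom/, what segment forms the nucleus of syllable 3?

The vowels are e, o, o — 3 nuclei, so 3 syllables.
The third nucleus (vowel 3 from the left) is /o/.

o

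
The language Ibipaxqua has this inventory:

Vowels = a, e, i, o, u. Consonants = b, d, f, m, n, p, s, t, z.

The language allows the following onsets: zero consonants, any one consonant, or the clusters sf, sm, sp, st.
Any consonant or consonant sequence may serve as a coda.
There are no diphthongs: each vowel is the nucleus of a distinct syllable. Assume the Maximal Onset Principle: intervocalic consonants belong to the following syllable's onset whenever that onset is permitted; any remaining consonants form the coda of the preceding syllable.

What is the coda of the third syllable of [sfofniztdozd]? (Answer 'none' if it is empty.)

zd

The vowels are o, i, o — 3 nuclei, so 3 syllables.
V1 /o/ – V2 /i/: /fn/; trying suffixes from longest down, /n/ is the first permitted one, so coda /f/ | onset /n/.
V2 /i/ – V3 /o/: /ztd/ splits as /zt/ + /d/ (/d/ is the longest suffix that is a licit onset).
Putting it together: sfof.nizt.dozd.
Syllable 3 is /dozd/: onset /d/, nucleus /o/, coda /zd/.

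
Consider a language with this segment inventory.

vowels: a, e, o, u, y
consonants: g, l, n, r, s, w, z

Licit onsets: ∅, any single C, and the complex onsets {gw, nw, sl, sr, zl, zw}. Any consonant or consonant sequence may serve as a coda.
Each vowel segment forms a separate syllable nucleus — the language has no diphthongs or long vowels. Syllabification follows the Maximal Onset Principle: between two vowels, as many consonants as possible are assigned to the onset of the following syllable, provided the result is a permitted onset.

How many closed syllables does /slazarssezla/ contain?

Vowels present: a, a, e, a; each is a nucleus, giving 4 syllables.
V1 /a/ – V2 /a/: just /z/ — single C goes to the following onset.
V2 /a/ – V3 /e/: /rss/ splits as /rs/ + /s/ (/s/ is the longest suffix that is a licit onset).
V3 /e/ – V4 /a/: cluster /zl/ — /zl/ is itself a permitted onset, so the whole cluster goes right; preceding coda = ∅.
Result: sla.zars.se.zla.
Classifying each syllable: /sla/ (open), /zars/ (closed), /se/ (open), /zla/ (open).
Closed syllables: 1.

1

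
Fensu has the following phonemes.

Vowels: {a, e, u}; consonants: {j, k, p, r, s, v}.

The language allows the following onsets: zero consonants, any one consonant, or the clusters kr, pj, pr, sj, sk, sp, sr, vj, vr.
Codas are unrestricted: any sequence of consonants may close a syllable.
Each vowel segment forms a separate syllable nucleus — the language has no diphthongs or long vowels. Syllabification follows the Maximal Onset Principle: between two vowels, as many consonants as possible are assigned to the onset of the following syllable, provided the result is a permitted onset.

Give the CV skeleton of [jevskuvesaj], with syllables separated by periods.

CVC.CCV.CV.CVC

Nuclei (vowels): e, u, e, a → 4 syllables.
σ1/σ2 boundary: /vsk/ splits as /v/ + /sk/ (/sk/ is the longest suffix that is a licit onset).
σ2/σ3 boundary: just /v/ — single C goes to the following onset.
σ3/σ4 boundary: /s/ → onset of the next syllable (single consonants are always licit onsets).
Putting it together: jev.sku.ve.saj.
Mapping each syllable to C/V: /jev/ → CVC, /sku/ → CCV, /ve/ → CV, /saj/ → CVC.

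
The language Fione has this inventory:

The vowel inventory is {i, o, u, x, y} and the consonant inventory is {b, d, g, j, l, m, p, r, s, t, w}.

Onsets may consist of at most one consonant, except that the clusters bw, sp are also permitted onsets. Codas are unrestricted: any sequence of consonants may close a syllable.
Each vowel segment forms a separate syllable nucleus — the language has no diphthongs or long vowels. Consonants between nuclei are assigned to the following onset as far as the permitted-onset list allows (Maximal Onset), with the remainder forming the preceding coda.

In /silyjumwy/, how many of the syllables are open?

3

Nuclei (vowels): i, y, u, y → 4 syllables.
/i…y/ gap (V1→V2): /l/ → onset of the next syllable (single consonants are always licit onsets).
/y…u/ gap (V2→V3): just /j/ — single C goes to the following onset.
/u…y/ gap (V3→V4): /mw/ splits as /m/ + /w/ (/w/ is the longest suffix that is a licit onset).
Syllabification: si.ly.jum.wy.
Classifying each syllable: /si/ (open), /ly/ (open), /jum/ (closed), /wy/ (open).
Open syllables: 3.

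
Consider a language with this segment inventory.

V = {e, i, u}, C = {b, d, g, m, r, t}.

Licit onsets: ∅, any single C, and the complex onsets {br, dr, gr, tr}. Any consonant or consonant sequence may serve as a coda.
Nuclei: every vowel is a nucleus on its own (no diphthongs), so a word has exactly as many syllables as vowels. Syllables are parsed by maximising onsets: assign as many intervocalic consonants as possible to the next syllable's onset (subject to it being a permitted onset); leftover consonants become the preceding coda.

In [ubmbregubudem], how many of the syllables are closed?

2

Nuclei (vowels): u, e, u, u, e → 5 syllables.
σ1/σ2 boundary: /bmbr/ — longest licit onset from the right is /br/, leaving /bm/ as coda.
σ2/σ3 boundary: /g/ → onset of the next syllable (single consonants are always licit onsets).
σ3/σ4 boundary: just /b/ — single C goes to the following onset.
σ4/σ5 boundary: /d/ → onset of the next syllable (single consonants are always licit onsets).
Result: ubm.bre.gu.bu.dem.
Classifying each syllable: /ubm/ (closed), /bre/ (open), /gu/ (open), /bu/ (open), /dem/ (closed).
Closed syllables: 2.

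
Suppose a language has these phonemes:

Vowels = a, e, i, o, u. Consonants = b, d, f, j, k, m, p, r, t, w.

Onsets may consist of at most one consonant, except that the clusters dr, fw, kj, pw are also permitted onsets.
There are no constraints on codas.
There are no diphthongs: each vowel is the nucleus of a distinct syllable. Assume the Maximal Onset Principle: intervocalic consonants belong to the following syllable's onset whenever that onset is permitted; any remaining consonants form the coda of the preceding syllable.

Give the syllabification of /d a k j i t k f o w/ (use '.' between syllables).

The vowels are a, i, o — 3 nuclei, so 3 syllables.
/a…i/ gap (V1→V2): cluster /kj/ — /kj/ is itself a permitted onset, so the whole cluster goes right; preceding coda = ∅.
/i…o/ gap (V2→V3): /tkf/; trying suffixes from longest down, /f/ is the first permitted one, so coda /tk/ | onset /f/.

da.kjitk.fow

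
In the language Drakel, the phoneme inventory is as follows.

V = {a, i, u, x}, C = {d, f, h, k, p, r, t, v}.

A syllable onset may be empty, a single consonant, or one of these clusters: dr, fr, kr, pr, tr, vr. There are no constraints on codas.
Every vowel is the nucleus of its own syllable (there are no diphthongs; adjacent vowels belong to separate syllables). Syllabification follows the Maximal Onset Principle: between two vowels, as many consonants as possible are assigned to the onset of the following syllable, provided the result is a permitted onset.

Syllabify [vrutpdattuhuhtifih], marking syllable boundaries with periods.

vrutp.dat.tu.huh.ti.fih

The vowels are u, a, u, u, i, i — 6 nuclei, so 6 syllables.
σ1/σ2 boundary: cluster /tpd/ — the longest permitted-onset suffix is /d/; onset = /d/, preceding coda = /tp/.
σ2/σ3 boundary: /tt/; trying suffixes from longest down, /t/ is the first permitted one, so coda /t/ | onset /t/.
σ3/σ4 boundary: /h/ is a single consonant, so it becomes the next onset.
σ4/σ5 boundary: /ht/; trying suffixes from longest down, /t/ is the first permitted one, so coda /h/ | onset /t/.
σ5/σ6 boundary: just /f/ — single C goes to the following onset.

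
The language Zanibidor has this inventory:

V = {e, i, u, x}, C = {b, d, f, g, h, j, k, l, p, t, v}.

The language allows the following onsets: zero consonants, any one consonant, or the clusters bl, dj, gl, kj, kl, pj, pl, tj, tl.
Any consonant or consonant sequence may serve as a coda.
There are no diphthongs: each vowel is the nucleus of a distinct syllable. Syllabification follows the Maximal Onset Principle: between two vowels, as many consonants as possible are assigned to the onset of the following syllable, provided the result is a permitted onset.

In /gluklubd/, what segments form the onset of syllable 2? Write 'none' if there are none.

kl

The vowels are u, u — 2 nuclei, so 2 syllables.
Between /u/ (V1) and /u/ (V2): cluster /kl/ — /kl/ is itself a permitted onset, so the whole cluster goes right; preceding coda = ∅.
Result: glu.klubd.
Syllable 2 is /klubd/: onset /kl/, nucleus /u/, coda /bd/.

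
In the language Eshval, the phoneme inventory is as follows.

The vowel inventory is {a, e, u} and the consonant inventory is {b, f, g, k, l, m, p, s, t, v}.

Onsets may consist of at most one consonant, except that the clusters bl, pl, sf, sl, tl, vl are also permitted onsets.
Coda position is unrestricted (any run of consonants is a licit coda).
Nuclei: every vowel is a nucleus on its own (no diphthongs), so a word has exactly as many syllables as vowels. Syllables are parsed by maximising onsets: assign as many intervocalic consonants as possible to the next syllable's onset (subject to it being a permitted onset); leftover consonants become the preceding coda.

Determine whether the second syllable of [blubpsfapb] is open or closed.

closed

Nuclei (vowels): u, a → 2 syllables.
Between /u/ (V1) and /a/ (V2): /bpsf/ splits as /bp/ + /sf/ (/sf/ is the longest suffix that is a licit onset).
Syllabification: blubp.sfapb.
Syllable 2 is /sfapb/ with coda /pb/, so it is closed.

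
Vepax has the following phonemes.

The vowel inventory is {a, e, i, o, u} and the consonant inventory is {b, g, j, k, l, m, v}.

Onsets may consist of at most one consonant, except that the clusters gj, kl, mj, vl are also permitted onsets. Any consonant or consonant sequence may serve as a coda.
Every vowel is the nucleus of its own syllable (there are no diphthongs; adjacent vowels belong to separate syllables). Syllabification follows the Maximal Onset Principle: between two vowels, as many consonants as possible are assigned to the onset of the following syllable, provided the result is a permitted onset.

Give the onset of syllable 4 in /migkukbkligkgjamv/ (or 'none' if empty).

gj

The vowels are i, u, i, a — 4 nuclei, so 4 syllables.
σ1/σ2 boundary: cluster /gk/ — the longest permitted-onset suffix is /k/; onset = /k/, preceding coda = /g/.
σ2/σ3 boundary: /kbkl/ splits as /kb/ + /kl/ (/kl/ is the longest suffix that is a licit onset).
σ3/σ4 boundary: cluster /gkgj/ — the longest permitted-onset suffix is /gj/; onset = /gj/, preceding coda = /gk/.
So the parse is mig.kukb.kligk.gjamv.
Syllable 4 is /gjamv/: onset /gj/, nucleus /a/, coda /mv/.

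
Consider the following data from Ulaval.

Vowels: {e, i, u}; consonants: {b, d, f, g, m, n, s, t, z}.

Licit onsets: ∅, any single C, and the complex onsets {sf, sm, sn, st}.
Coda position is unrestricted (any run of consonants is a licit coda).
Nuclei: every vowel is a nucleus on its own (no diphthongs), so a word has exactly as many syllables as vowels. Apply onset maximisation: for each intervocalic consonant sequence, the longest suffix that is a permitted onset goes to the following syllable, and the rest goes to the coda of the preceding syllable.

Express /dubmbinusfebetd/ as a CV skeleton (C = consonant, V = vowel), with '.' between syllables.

The vowels are u, i, u, e, e — 5 nuclei, so 5 syllables.
/u…i/ gap (V1→V2): cluster /bmb/ — the longest permitted-onset suffix is /b/; onset = /b/, preceding coda = /bm/.
/i…u/ gap (V2→V3): /n/ → onset of the next syllable (single consonants are always licit onsets).
/u…e/ gap (V3→V4): /sf/ — entire cluster is a permitted onset → onset /sf/, coda ∅.
/e…e/ gap (V4→V5): /b/ is a single consonant, so it becomes the next onset.
Syllabification: dubm.bi.nu.sfe.betd.
Mapping each syllable to C/V: /dubm/ → CVCC, /bi/ → CV, /nu/ → CV, /sfe/ → CCV, /betd/ → CVCC.

CVCC.CV.CV.CCV.CVCC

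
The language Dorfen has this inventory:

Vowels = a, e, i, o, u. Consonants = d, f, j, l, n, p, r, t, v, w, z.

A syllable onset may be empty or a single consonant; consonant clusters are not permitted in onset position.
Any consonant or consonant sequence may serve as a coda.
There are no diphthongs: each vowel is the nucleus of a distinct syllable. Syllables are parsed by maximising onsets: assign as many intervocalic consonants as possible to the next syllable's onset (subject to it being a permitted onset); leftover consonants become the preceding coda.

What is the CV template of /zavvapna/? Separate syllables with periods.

CVC.CVC.CV

Nuclei (vowels): a, a, a → 3 syllables.
V1 /a/ – V2 /a/: /vv/ splits as /v/ + /v/ (/v/ is the longest suffix that is a licit onset).
V2 /a/ – V3 /a/: /pn/; trying suffixes from longest down, /n/ is the first permitted one, so coda /p/ | onset /n/.
So the parse is zav.vap.na.
Mapping each syllable to C/V: /zav/ → CVC, /vap/ → CVC, /na/ → CV.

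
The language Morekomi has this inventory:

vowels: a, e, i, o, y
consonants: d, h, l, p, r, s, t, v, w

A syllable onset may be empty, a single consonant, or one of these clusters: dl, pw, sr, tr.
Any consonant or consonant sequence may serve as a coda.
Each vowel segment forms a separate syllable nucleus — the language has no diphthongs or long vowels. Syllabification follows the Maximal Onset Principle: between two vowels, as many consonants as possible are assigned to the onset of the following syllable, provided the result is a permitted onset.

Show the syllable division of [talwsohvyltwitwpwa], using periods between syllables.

talw.soh.vylt.witw.pwa

The vowels are a, o, y, i, a — 5 nuclei, so 5 syllables.
σ1/σ2 boundary: /lws/ splits as /lw/ + /s/ (/s/ is the longest suffix that is a licit onset).
σ2/σ3 boundary: /hv/; trying suffixes from longest down, /v/ is the first permitted one, so coda /h/ | onset /v/.
σ3/σ4 boundary: /ltw/; trying suffixes from longest down, /w/ is the first permitted one, so coda /lt/ | onset /w/.
σ4/σ5 boundary: /twpw/; trying suffixes from longest down, /pw/ is the first permitted one, so coda /tw/ | onset /pw/.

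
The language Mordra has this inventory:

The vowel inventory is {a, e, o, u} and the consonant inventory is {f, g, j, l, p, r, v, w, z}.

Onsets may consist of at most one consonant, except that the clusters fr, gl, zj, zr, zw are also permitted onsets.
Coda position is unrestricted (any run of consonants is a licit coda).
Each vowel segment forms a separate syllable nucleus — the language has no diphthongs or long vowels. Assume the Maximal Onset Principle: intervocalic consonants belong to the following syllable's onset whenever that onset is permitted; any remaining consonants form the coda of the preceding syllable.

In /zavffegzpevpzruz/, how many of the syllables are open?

Nuclei (vowels): a, e, e, u → 4 syllables.
V1 /a/ – V2 /e/: /vff/ splits as /vf/ + /f/ (/f/ is the longest suffix that is a licit onset).
V2 /e/ – V3 /e/: /gzp/ splits as /gz/ + /p/ (/p/ is the longest suffix that is a licit onset).
V3 /e/ – V4 /u/: /vpzr/ splits as /vp/ + /zr/ (/zr/ is the longest suffix that is a licit onset).
So the parse is zavf.fegz.pevp.zruz.
Classifying each syllable: /zavf/ (closed), /fegz/ (closed), /pevp/ (closed), /zruz/ (closed).
Open syllables: 0.

0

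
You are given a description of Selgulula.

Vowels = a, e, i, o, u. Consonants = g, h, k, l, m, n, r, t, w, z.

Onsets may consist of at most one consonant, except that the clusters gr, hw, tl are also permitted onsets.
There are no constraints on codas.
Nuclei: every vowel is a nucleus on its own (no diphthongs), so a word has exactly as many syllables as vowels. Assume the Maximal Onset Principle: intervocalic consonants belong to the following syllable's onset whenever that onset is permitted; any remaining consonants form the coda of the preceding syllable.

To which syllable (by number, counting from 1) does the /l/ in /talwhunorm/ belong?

1

The vowels are a, u, o — 3 nuclei, so 3 syllables.
σ1/σ2 boundary: /lwh/ — longest licit onset from the right is /h/, leaving /lw/ as coda.
σ2/σ3 boundary: /n/ is a single consonant, so it becomes the next onset.
So the parse is talw.hu.norm.
The /l/ is in the coda of syllable 1 (/talw/).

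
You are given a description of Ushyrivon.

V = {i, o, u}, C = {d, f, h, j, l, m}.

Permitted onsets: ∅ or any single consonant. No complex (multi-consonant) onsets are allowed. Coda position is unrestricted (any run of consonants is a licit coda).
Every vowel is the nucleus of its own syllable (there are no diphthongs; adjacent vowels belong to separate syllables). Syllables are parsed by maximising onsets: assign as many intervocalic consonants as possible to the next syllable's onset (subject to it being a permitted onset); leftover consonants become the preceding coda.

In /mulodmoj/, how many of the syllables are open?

1

Vowels present: u, o, o; each is a nucleus, giving 3 syllables.
/u…o/ gap (V1→V2): /l/ is a single consonant, so it becomes the next onset.
/o…o/ gap (V2→V3): /dm/ — longest licit onset from the right is /m/, leaving /d/ as coda.
So the parse is mu.lod.moj.
Classifying each syllable: /mu/ (open), /lod/ (closed), /moj/ (closed).
Open syllables: 1.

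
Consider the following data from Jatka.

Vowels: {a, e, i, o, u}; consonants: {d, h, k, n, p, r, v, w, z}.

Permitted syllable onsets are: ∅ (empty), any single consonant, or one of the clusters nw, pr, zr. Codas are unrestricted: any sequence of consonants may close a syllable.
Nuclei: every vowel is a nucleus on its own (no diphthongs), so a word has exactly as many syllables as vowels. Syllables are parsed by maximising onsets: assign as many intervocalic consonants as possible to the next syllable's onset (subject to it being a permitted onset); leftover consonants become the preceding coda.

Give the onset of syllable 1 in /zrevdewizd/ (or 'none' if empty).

Vowels present: e, e, i; each is a nucleus, giving 3 syllables.
V1 /e/ – V2 /e/: /vd/; trying suffixes from longest down, /d/ is the first permitted one, so coda /v/ | onset /d/.
V2 /e/ – V3 /i/: /w/ → onset of the next syllable (single consonants are always licit onsets).
So the parse is zrev.de.wizd.
Syllable 1 is /zrev/: onset /zr/, nucleus /e/, coda /v/.

zr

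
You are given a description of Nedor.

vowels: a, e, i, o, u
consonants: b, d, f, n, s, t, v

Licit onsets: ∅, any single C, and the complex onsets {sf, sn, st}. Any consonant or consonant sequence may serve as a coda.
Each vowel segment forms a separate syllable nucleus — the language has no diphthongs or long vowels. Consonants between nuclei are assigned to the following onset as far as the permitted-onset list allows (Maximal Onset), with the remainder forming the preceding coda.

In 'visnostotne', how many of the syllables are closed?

The vowels are i, o, o, e — 4 nuclei, so 4 syllables.
Between /i/ (V1) and /o/ (V2): /sn/ is a licit onset in full, so it all attaches to the next syllable.
Between /o/ (V2) and /o/ (V3): /st/ is a licit onset in full, so it all attaches to the next syllable.
Between /o/ (V3) and /e/ (V4): /tn/ splits as /t/ + /n/ (/n/ is the longest suffix that is a licit onset).
Syllabification: vi.sno.stot.ne.
Classifying each syllable: /vi/ (open), /sno/ (open), /stot/ (closed), /ne/ (open).
Closed syllables: 1.

1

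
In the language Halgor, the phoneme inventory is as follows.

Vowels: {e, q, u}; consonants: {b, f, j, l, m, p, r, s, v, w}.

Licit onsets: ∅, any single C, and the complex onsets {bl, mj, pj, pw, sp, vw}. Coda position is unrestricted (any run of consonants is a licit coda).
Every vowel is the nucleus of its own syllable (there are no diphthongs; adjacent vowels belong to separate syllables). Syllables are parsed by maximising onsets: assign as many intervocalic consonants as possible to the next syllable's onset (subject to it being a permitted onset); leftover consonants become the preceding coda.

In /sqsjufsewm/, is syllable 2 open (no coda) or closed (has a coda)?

closed

Vowels present: q, u, e; each is a nucleus, giving 3 syllables.
/q…u/ gap (V1→V2): cluster /sj/ — the longest permitted-onset suffix is /j/; onset = /j/, preceding coda = /s/.
/u…e/ gap (V2→V3): /fs/; trying suffixes from longest down, /s/ is the first permitted one, so coda /f/ | onset /s/.
Result: sqs.juf.sewm.
Syllable 2 is /juf/ with coda /f/, so it is closed.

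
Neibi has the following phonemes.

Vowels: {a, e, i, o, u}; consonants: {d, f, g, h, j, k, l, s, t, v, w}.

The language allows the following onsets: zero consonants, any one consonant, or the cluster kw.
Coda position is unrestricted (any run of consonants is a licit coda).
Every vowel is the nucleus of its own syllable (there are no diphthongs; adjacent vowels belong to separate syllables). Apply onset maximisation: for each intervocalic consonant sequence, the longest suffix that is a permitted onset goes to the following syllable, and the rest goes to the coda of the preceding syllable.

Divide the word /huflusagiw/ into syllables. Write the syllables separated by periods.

huf.lu.sa.giw

Nuclei (vowels): u, u, a, i → 4 syllables.
σ1/σ2 boundary: /fl/ — longest licit onset from the right is /l/, leaving /f/ as coda.
σ2/σ3 boundary: /s/ is a single consonant, so it becomes the next onset.
σ3/σ4 boundary: just /g/ — single C goes to the following onset.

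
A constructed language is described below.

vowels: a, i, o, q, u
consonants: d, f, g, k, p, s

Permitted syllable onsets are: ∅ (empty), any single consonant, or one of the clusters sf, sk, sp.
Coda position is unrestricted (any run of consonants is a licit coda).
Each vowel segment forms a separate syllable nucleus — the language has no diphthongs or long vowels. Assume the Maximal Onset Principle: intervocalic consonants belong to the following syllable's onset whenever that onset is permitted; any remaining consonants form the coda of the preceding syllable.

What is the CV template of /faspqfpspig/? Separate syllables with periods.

CV.CCVCC.CCVC

The vowels are a, q, i — 3 nuclei, so 3 syllables.
Between /a/ (V1) and /q/ (V2): /sp/ is a licit onset in full, so it all attaches to the next syllable.
Between /q/ (V2) and /i/ (V3): /fpsp/; trying suffixes from longest down, /sp/ is the first permitted one, so coda /fp/ | onset /sp/.
Putting it together: fa.spqfp.spig.
Mapping each syllable to C/V: /fa/ → CV, /spqfp/ → CCVCC, /spig/ → CCVC.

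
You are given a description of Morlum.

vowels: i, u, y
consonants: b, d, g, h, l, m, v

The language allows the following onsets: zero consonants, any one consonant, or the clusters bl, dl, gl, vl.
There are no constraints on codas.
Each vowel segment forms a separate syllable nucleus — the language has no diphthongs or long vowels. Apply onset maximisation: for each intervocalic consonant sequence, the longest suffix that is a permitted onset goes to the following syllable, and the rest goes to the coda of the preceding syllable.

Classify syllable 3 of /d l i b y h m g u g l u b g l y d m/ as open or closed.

Vowels present: i, y, u, u, y; each is a nucleus, giving 5 syllables.
σ1/σ2 boundary: /b/ → onset of the next syllable (single consonants are always licit onsets).
σ2/σ3 boundary: /hmg/ splits as /hm/ + /g/ (/g/ is the longest suffix that is a licit onset).
σ3/σ4 boundary: /gl/ is a licit onset in full, so it all attaches to the next syllable.
σ4/σ5 boundary: /bgl/; trying suffixes from longest down, /gl/ is the first permitted one, so coda /b/ | onset /gl/.
Syllabification: dli.byhm.gu.glub.glydm.
Syllable 3 is /gu/; it ends in its nucleus with no coda, so it is open.

open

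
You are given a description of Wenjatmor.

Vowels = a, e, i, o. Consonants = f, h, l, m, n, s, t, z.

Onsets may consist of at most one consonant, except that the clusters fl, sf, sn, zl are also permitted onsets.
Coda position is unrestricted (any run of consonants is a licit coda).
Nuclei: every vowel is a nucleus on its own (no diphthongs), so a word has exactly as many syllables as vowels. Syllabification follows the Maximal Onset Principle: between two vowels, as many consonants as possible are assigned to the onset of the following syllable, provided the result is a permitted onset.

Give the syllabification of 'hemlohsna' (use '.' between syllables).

The vowels are e, o, a — 3 nuclei, so 3 syllables.
/e…o/ gap (V1→V2): /ml/ splits as /m/ + /l/ (/l/ is the longest suffix that is a licit onset).
/o…a/ gap (V2→V3): cluster /hsn/ — the longest permitted-onset suffix is /sn/; onset = /sn/, preceding coda = /h/.

hem.loh.sna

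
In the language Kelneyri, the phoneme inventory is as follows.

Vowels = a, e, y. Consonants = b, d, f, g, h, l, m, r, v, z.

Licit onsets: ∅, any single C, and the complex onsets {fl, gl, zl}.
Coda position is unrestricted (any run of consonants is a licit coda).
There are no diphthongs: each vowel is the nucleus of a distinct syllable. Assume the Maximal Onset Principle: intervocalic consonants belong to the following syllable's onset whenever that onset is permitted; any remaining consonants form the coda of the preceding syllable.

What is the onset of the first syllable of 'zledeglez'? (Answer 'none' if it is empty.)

zl

The vowels are e, e, e — 3 nuclei, so 3 syllables.
/e…e/ gap (V1→V2): /d/ → onset of the next syllable (single consonants are always licit onsets).
/e…e/ gap (V2→V3): /gl/ — entire cluster is a permitted onset → onset /gl/, coda ∅.
Result: zle.de.glez.
Syllable 1 is /zle/: onset /zl/, nucleus /e/, coda ∅.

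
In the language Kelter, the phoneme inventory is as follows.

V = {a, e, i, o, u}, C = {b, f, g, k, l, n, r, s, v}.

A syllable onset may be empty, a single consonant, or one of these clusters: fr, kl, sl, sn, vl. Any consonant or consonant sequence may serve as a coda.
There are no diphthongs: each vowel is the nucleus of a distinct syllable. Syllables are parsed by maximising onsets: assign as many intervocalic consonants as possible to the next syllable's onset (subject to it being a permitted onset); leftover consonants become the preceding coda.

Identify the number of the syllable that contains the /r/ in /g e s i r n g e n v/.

Vowels present: e, i, e; each is a nucleus, giving 3 syllables.
σ1/σ2 boundary: /s/ → onset of the next syllable (single consonants are always licit onsets).
σ2/σ3 boundary: cluster /rng/ — the longest permitted-onset suffix is /g/; onset = /g/, preceding coda = /rn/.
Putting it together: ge.sirn.genv.
The /r/ is in the coda of syllable 2 (/sirn/).

2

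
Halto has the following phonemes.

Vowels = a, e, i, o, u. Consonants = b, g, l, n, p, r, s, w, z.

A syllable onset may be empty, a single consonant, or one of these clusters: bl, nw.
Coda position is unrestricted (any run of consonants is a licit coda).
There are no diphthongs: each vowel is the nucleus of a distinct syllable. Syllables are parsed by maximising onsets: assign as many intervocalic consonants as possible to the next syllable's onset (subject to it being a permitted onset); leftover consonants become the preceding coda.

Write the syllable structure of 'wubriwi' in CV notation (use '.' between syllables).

Vowels present: u, i, i; each is a nucleus, giving 3 syllables.
Between /u/ (V1) and /i/ (V2): /br/ — longest licit onset from the right is /r/, leaving /b/ as coda.
Between /i/ (V2) and /i/ (V3): /w/ is a single consonant, so it becomes the next onset.
Putting it together: wub.ri.wi.
Mapping each syllable to C/V: /wub/ → CVC, /ri/ → CV, /wi/ → CV.

CVC.CV.CV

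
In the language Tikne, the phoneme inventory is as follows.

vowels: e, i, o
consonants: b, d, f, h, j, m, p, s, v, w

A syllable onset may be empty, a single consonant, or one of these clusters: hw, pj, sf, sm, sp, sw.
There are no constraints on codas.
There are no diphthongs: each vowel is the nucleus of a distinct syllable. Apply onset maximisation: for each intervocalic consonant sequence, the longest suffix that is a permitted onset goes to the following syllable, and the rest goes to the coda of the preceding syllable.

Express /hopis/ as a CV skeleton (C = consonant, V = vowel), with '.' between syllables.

CV.CVC

The vowels are o, i — 2 nuclei, so 2 syllables.
Between /o/ (V1) and /i/ (V2): /p/ → onset of the next syllable (single consonants are always licit onsets).
Result: ho.pis.
Mapping each syllable to C/V: /ho/ → CV, /pis/ → CVC.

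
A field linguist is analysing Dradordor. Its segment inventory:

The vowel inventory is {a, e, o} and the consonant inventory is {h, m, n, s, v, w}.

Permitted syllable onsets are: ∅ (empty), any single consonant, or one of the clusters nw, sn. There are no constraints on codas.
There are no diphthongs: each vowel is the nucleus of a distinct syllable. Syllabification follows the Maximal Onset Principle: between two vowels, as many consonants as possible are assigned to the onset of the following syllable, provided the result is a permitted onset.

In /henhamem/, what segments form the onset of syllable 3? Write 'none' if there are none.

m

Nuclei (vowels): e, a, e → 3 syllables.
Between /e/ (V1) and /a/ (V2): cluster /nh/ — the longest permitted-onset suffix is /h/; onset = /h/, preceding coda = /n/.
Between /a/ (V2) and /e/ (V3): /m/ → onset of the next syllable (single consonants are always licit onsets).
So the parse is hen.ha.mem.
Syllable 3 is /mem/: onset /m/, nucleus /e/, coda /m/.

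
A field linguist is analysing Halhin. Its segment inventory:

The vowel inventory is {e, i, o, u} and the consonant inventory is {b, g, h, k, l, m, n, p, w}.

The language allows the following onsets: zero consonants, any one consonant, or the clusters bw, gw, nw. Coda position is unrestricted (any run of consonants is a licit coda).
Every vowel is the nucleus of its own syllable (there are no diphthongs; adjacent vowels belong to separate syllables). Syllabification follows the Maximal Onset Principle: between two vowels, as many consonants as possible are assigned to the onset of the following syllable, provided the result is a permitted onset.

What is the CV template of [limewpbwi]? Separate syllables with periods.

The vowels are i, e, i — 3 nuclei, so 3 syllables.
/i…e/ gap (V1→V2): /m/ is a single consonant, so it becomes the next onset.
/e…i/ gap (V2→V3): /wpbw/; trying suffixes from longest down, /bw/ is the first permitted one, so coda /wp/ | onset /bw/.
Result: li.mewp.bwi.
Mapping each syllable to C/V: /li/ → CV, /mewp/ → CVCC, /bwi/ → CCV.

CV.CVCC.CCV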